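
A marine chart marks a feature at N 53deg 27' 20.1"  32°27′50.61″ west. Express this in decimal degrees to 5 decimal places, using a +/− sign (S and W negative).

53.45558, -32.46406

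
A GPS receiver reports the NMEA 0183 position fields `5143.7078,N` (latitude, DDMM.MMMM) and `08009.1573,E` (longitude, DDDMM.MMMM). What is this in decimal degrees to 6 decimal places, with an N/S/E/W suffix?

φ: degrees = first 2 digits = 51, minutes = 43.7078; 51 + 43.7078/60 = 51.7284633
Lon: degrees = first 3 digits = 80, minutes = 9.1573; 80 + 9.1573/60 = 80.1526217

51.728463° N, 80.152622° E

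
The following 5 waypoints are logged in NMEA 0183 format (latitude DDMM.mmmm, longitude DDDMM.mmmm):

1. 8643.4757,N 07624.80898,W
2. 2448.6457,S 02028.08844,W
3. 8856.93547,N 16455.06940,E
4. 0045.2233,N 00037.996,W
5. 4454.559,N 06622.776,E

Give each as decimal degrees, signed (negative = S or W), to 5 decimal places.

Point 1:
  φ: degrees = first 2 digits = 86, minutes = 43.4757; 86 + 43.4757/60 = 86.724595
  N → positive
  Longitude: degrees = first 3 digits = 76, minutes = 24.80898; 76 + 24.80898/60 = 76.413483
  W → negative
Point 2:
  Latitude: degrees = first 2 digits = 24, minutes = 48.6457; 24 + 48.6457/60 = 24.810762
  S ⇒ negate
  λ: degrees = first 3 digits = 20, minutes = 28.08844; 20 + 28.08844/60 = 20.468141
  W ⇒ negate
Point 3:
  φ: split at 2 digits → 88° and 56.93547′; 88 + 56.93547/60 = 88.948925
  N ⇒ keep positive
  Lon: degrees = first 3 digits = 164, minutes = 55.0694; 164 + 55.0694/60 = 164.917823
  E → positive
Point 4:
  Latitude: degrees = first 2 digits = 0, minutes = 45.2233; 0 + 45.2233/60 = 0.753722
  N ⇒ keep positive
  Longitude: degrees = first 3 digits = 0, minutes = 37.996; 0 + 37.996/60 = 0.633267
  W → negative
Point 5:
  Latitude: split at 2 digits → 44° and 54.559′; 44 + 54.559/60 = 44.909317
  N ⇒ keep positive
  λ: degrees = first 3 digits = 66, minutes = 22.776; 66 + 22.776/60 = 66.379600
  E ⇒ keep positive

1. 86.72460, -76.41348
2. -24.81076, -20.46814
3. 88.94892, 164.91782
4. 0.75372, -0.63327
5. 44.90932, 66.37960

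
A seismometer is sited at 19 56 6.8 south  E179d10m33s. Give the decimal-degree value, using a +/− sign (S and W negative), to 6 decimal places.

-19.935222, 179.175833

Lat: 19 + 56/60 + 6.8/3600 = 19.9352222
S → negative
λ: 179 + 10/60 + 33/3600 = 179.1758333
E → positive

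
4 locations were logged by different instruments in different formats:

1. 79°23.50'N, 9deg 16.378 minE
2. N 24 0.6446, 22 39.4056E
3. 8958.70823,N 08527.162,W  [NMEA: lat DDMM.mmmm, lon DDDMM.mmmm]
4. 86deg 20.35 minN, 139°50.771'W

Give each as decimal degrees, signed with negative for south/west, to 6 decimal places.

1. 79.391667, 9.272967
2. 24.010743, 22.656760
3. 89.978471, -85.452700
4. 86.339167, -139.846183

Point 1:
  φ: 23.5′ = 0.391667°; total 79.3916667
  N ⇒ keep positive
  Longitude: 16.378′ = 0.272967°; total 9.2729667
  E ⇒ keep positive
Point 2:
  Latitude: 24 + 0.6446/60 = 24.0107433
  N → positive
  Lon: 22 + 39.4056/60 = 22.6567600
  E ⇒ keep positive
Point 3:
  φ: degrees = first 2 digits = 89, minutes = 58.70823; 89 + 58.70823/60 = 89.9784705
  N ⇒ keep positive
  Lon: split at 3 digits → 085° and 27.162′; 85 + 27.162/60 = 85.4527000
  W ⇒ negate
Point 4:
  Latitude: 20.35′ = 0.339167°; total 86.3391667
  N ⇒ keep positive
  λ: 139 + 50.771/60 = 139.8461833
  W → negative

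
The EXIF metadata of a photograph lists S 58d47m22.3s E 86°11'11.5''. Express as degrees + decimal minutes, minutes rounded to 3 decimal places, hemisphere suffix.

Latitude: 47 + 22.3/60 = 47.37167′
Lon: 11 + 11.5/60 = 11.19167′

58° 47.372′ S, 86° 11.192′ E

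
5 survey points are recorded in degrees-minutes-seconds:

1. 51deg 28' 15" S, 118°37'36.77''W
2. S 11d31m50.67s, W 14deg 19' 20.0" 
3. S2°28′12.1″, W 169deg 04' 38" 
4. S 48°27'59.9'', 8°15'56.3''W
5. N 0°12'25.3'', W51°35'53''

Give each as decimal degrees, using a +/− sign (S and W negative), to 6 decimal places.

1. -51.470833, -118.626881
2. -11.530742, -14.322222
3. -2.470028, -169.077222
4. -48.466639, -8.265639
5. 0.207028, -51.598056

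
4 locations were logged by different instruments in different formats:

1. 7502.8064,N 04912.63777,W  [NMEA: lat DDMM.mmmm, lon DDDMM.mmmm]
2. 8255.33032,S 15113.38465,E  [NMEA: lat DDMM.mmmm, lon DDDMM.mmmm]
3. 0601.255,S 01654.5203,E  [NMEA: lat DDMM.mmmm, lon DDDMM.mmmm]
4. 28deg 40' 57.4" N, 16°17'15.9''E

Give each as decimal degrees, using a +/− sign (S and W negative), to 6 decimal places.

Point 1:
  Latitude: degrees = first 2 digits = 75, minutes = 2.8064; 75 + 2.8064/60 = 75.0467733
  N ⇒ keep positive
  Lon: split at 3 digits → 049° and 12.63777′; 49 + 12.63777/60 = 49.2106295
  W ⇒ negate
Point 2:
  Lat: degrees = first 2 digits = 82, minutes = 55.33032; 82 + 55.33032/60 = 82.9221720
  S ⇒ negate
  Longitude: split at 3 digits → 151° and 13.38465′; 151 + 13.38465/60 = 151.2230775
  E ⇒ keep positive
Point 3:
  Lat: split at 2 digits → 06° and 1.255′; 6 + 1.255/60 = 6.0209167
  S → negative
  λ: degrees = first 3 digits = 16, minutes = 54.5203; 16 + 54.5203/60 = 16.9086717
  E → positive
Point 4:
  φ: 28 + 40/60 + 57.4/3600 = 28.6826111
  N → positive
  λ: 16° + 17/60 + 15.9/3600 = 16 + 0.283333 + 0.004417 = 16.2877500
  E → positive

1. 75.046773, -49.210630
2. -82.922172, 151.223078
3. -6.020917, 16.908672
4. 28.682611, 16.287750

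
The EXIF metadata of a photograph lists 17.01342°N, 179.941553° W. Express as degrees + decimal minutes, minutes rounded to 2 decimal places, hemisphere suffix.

φ: 17° + 0.013420 × 60 = 17° 0.8052′
λ: 179° + 0.941553 × 60 = 179° 56.4932′

17° 0.81′ N, 179° 56.49′ W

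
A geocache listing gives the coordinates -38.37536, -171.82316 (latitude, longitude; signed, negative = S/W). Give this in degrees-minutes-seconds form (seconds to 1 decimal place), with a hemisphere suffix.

38°22′31.3″ S, 171°49′23.4″ W

Latitude is negative → S; |value| = 38.375360
φ: whole degrees 38; 22.52160′ → 22′ and 31.296″
Longitude is negative → W; |value| = 171.823160
λ: 0.823160° → 49.38960′; 0.38960 × 60 = 23.376″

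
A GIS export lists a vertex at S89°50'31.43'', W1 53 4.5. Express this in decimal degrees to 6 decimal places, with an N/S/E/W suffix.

Latitude: 89 + 50/60 + 31.43/3600 = 89.8420639
λ: 1° + 53/60 + 4.5/3600 = 1 + 0.883333 + 0.001250 = 1.8845833

89.842064° S, 1.884583° W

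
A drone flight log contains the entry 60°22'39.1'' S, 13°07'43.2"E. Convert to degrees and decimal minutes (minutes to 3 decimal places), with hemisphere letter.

60° 22.652′ S, 13° 7.720′ E

φ: 22 + 39.1/60 = 22.65167′
Longitude: 7 + 43.2/60 = 7.72000′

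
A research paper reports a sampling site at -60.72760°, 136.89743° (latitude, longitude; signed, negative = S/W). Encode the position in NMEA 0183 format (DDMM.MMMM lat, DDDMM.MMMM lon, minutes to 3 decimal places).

Latitude is negative → S; |value| = 60.727600
Lat: minutes = (60.727600 − 60) × 60 = 43.65600
λ: minutes = (136.897430 − 136) × 60 = 53.84580

6043.656,S / 13653.846,E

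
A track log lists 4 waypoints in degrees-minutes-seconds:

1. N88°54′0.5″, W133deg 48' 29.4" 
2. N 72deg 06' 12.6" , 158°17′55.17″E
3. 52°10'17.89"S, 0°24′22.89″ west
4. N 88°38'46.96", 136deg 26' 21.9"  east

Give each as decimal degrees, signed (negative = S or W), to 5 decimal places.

1. 88.90014, -133.80817
2. 72.10350, 158.29866
3. -52.17164, -0.40636
4. 88.64638, 136.43942

Point 1:
  Latitude: 88° + 54/60 + 0.5/3600 = 88 + 0.900000 + 0.000139 = 88.900139
  N ⇒ keep positive
  Lon: 133 + 48/60 + 29.4/3600 = 133.808167
  W → negative
Point 2:
  Lat: 6′ + 12.6″ = 6.21000′; 72 + 6.21000/60 = 72.103500
  N → positive
  Lon: 158° + 17/60 + 55.17/3600 = 158 + 0.283333 + 0.015325 = 158.298658
  E ⇒ keep positive
Point 3:
  Latitude: 10′ + 17.89″ = 10.29817′; 52 + 10.29817/60 = 52.171636
  S → negative
  λ: 0 + 24/60 + 22.89/3600 = 0.406358
  W ⇒ negate
Point 4:
  Latitude: 88° + 38/60 + 46.96/3600 = 88 + 0.633333 + 0.013044 = 88.646378
  N ⇒ keep positive
  λ: 26′ + 21.9″ = 26.36500′; 136 + 26.36500/60 = 136.439417
  E ⇒ keep positive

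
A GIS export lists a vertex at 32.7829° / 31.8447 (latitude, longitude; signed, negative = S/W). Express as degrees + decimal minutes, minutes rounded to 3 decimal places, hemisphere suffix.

φ: 32° + 0.782900 × 60 = 32° 46.97400′
Lon: fractional part 0.844700 → 50.68200 minutes

32° 46.974′ N, 31° 50.682′ E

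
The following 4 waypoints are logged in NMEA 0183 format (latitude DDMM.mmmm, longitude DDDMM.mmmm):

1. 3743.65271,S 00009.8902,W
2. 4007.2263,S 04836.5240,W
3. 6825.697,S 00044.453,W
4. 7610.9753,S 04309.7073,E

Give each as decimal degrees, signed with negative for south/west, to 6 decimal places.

1. -37.727545, -0.164837
2. -40.120438, -48.608733
3. -68.428283, -0.740883
4. -76.182922, 43.161788

Point 1:
  Latitude: split at 2 digits → 37° and 43.65271′; 37 + 43.65271/60 = 37.7275452
  S ⇒ negate
  Lon: degrees = first 3 digits = 0, minutes = 9.8902; 0 + 9.8902/60 = 0.1648367
  W → negative
Point 2:
  Latitude: split at 2 digits → 40° and 7.2263′; 40 + 7.2263/60 = 40.1204383
  hemisphere S, so the sign is −
  λ: degrees = first 3 digits = 48, minutes = 36.524; 48 + 36.524/60 = 48.6087333
  W ⇒ negate
Point 3:
  Lat: degrees = first 2 digits = 68, minutes = 25.697; 68 + 25.697/60 = 68.4282833
  hemisphere S, so the sign is −
  Longitude: degrees = first 3 digits = 0, minutes = 44.453; 0 + 44.453/60 = 0.7408833
  hemisphere W, so the sign is −
Point 4:
  φ: degrees = first 2 digits = 76, minutes = 10.9753; 76 + 10.9753/60 = 76.1829217
  hemisphere S, so the sign is −
  Longitude: degrees = first 3 digits = 43, minutes = 9.7073; 43 + 9.7073/60 = 43.1617883
  E → positive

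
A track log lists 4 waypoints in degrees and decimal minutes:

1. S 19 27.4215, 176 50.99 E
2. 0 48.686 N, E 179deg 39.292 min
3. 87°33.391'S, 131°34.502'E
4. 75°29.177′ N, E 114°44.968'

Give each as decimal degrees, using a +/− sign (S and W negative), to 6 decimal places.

1. -19.457025, 176.849833
2. 0.811433, 179.654867
3. -87.556517, 131.575033
4. 75.486283, 114.749467

Point 1:
  φ: 27.4215′ = 0.457025°; total 19.4570250
  hemisphere S, so the sign is −
  Longitude: 50.99′ = 0.849833°; total 176.8498333
  E → positive
Point 2:
  Lat: 0 + 48.686/60 = 0.8114333
  N ⇒ keep positive
  Longitude: 179 + 39.292/60 = 179.6548667
  E → positive
Point 3:
  φ: 33.391′ = 0.556517°; total 87.5565167
  S ⇒ negate
  Lon: 34.502′ = 0.575033°; total 131.5750333
  E → positive
Point 4:
  Lat: 75 + 29.177/60 = 75.4862833
  N → positive
  Longitude: 114 + 44.968/60 = 114.7494667
  E ⇒ keep positive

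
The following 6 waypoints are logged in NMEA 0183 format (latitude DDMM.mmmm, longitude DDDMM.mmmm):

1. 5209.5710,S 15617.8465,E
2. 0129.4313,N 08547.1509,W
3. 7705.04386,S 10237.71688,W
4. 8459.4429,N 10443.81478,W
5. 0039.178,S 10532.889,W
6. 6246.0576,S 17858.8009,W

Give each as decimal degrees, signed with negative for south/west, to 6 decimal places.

1. -52.159517, 156.297442
2. 1.490522, -85.785848
3. -77.084064, -102.628615
4. 84.990715, -104.730246
5. -0.652967, -105.548150
6. -62.767627, -178.980015

Point 1:
  Latitude: split at 2 digits → 52° and 9.571′; 52 + 9.571/60 = 52.1595167
  S → negative
  λ: split at 3 digits → 156° and 17.8465′; 156 + 17.8465/60 = 156.2974417
  E → positive
Point 2:
  φ: split at 2 digits → 01° and 29.4313′; 1 + 29.4313/60 = 1.4905217
  N ⇒ keep positive
  Longitude: degrees = first 3 digits = 85, minutes = 47.1509; 85 + 47.1509/60 = 85.7858483
  W ⇒ negate
Point 3:
  Latitude: degrees = first 2 digits = 77, minutes = 5.04386; 77 + 5.04386/60 = 77.0840643
  S ⇒ negate
  Longitude: degrees = first 3 digits = 102, minutes = 37.71688; 102 + 37.71688/60 = 102.6286147
  W ⇒ negate
Point 4:
  Latitude: split at 2 digits → 84° and 59.4429′; 84 + 59.4429/60 = 84.9907150
  N ⇒ keep positive
  Lon: degrees = first 3 digits = 104, minutes = 43.81478; 104 + 43.81478/60 = 104.7302463
  W ⇒ negate
Point 5:
  φ: degrees = first 2 digits = 0, minutes = 39.178; 0 + 39.178/60 = 0.6529667
  S → negative
  Longitude: split at 3 digits → 105° and 32.889′; 105 + 32.889/60 = 105.5481500
  hemisphere W, so the sign is −
Point 6:
  Latitude: split at 2 digits → 62° and 46.0576′; 62 + 46.0576/60 = 62.7676267
  S ⇒ negate
  Lon: split at 3 digits → 178° and 58.8009′; 178 + 58.8009/60 = 178.9800150
  W ⇒ negate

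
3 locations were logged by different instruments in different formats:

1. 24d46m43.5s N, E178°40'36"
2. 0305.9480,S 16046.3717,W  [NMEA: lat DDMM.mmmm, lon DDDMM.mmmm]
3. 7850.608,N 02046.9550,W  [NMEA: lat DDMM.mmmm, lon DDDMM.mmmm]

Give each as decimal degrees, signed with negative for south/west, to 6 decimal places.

1. 24.778750, 178.676667
2. -3.099133, -160.772862
3. 78.843467, -20.782583

Point 1:
  Latitude: 24° + 46/60 + 43.5/3600 = 24 + 0.766667 + 0.012083 = 24.7787500
  N ⇒ keep positive
  λ: 178 + 40/60 + 36/3600 = 178.6766667
  E ⇒ keep positive
Point 2:
  φ: degrees = first 2 digits = 3, minutes = 5.948; 3 + 5.948/60 = 3.0991333
  S ⇒ negate
  λ: degrees = first 3 digits = 160, minutes = 46.3717; 160 + 46.3717/60 = 160.7728617
  hemisphere W, so the sign is −
Point 3:
  Latitude: split at 2 digits → 78° and 50.608′; 78 + 50.608/60 = 78.8434667
  N → positive
  Lon: degrees = first 3 digits = 20, minutes = 46.955; 20 + 46.955/60 = 20.7825833
  W ⇒ negate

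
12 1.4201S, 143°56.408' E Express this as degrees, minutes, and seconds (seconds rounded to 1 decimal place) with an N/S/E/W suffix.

12°01′25.2″ S, 143°56′24.5″ E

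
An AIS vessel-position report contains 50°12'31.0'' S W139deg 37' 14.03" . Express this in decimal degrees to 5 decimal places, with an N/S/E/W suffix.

50.20861° S, 139.62056° W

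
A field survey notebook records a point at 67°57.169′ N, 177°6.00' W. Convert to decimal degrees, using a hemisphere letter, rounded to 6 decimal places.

Latitude: 57.169′ = 0.952817°; total 67.9528167
Lon: 177 + 6/60 = 177.1000000

67.952817° N, 177.100000° W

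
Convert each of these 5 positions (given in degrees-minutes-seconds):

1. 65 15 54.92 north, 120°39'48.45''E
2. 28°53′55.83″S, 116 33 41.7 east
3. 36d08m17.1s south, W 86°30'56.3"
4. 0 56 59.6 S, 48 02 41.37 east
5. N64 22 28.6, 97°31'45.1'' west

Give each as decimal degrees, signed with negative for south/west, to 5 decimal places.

1. 65.26526, 120.66346
2. -28.89884, 116.56158
3. -36.13808, -86.51564
4. -0.94989, 48.04483
5. 64.37461, -97.52919

Point 1:
  Latitude: 15′ + 54.92″ = 15.91533′; 65 + 15.91533/60 = 65.265256
  N ⇒ keep positive
  Longitude: 120 + 39/60 + 48.45/3600 = 120.663458
  E ⇒ keep positive
Point 2:
  φ: 28° + 53/60 + 55.83/3600 = 28 + 0.883333 + 0.015508 = 28.898842
  S → negative
  λ: 116° + 33/60 + 41.7/3600 = 116 + 0.550000 + 0.011583 = 116.561583
  E → positive
Point 3:
  φ: 8′ + 17.1″ = 8.28500′; 36 + 8.28500/60 = 36.138083
  S → negative
  Longitude: 86 + 30/60 + 56.3/3600 = 86.515639
  W → negative
Point 4:
  Latitude: 56′ + 59.6″ = 56.99333′; 0 + 56.99333/60 = 0.949889
  S ⇒ negate
  Longitude: 48 + 2/60 + 41.37/3600 = 48.044825
  E ⇒ keep positive
Point 5:
  φ: 64 + 22/60 + 28.6/3600 = 64.374611
  N ⇒ keep positive
  Longitude: 97° + 31/60 + 45.1/3600 = 97 + 0.516667 + 0.012528 = 97.529194
  hemisphere W, so the sign is −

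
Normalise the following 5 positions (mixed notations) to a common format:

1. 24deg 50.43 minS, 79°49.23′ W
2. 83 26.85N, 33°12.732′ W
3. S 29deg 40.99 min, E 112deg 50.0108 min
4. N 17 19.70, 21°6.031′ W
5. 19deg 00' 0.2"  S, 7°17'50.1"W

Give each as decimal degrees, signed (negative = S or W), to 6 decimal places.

Point 1:
  Latitude: 24 + 50.43/60 = 24.8405000
  S → negative
  Lon: 79 + 49.23/60 = 79.8205000
  hemisphere W, so the sign is −
Point 2:
  Lat: 83 + 26.85/60 = 83.4475000
  N → positive
  Lon: 33 + 12.732/60 = 33.2122000
  W → negative
Point 3:
  Lat: 29 + 40.99/60 = 29.6831667
  S → negative
  Longitude: 112 + 50.0108/60 = 112.8335133
  E ⇒ keep positive
Point 4:
  Latitude: 19.7′ = 0.328333°; total 17.3283333
  N ⇒ keep positive
  Longitude: 21 + 6.031/60 = 21.1005167
  W ⇒ negate
Point 5:
  Latitude: 19° + 0/60 + 0.2/3600 = 19 + 0.000000 + 0.000056 = 19.0000556
  hemisphere S, so the sign is −
  Longitude: 7 + 17/60 + 50.1/3600 = 7.2972500
  W ⇒ negate

1. -24.840500, -79.820500
2. 83.447500, -33.212200
3. -29.683167, 112.833513
4. 17.328333, -21.100517
5. -19.000056, -7.297250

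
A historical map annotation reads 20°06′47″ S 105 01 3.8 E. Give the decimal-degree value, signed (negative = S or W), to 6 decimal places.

φ: 6′ + 47″ = 6.78333′; 20 + 6.78333/60 = 20.1130556
S → negative
Lon: 105° + 1/60 + 3.8/3600 = 105 + 0.016667 + 0.001056 = 105.0177222
E → positive

-20.113056, 105.017722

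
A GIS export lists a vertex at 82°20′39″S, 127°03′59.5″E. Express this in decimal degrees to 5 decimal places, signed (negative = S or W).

-82.34417, 127.06653

φ: 82 + 20/60 + 39/3600 = 82.344167
hemisphere S, so the sign is −
λ: 127° + 3/60 + 59.5/3600 = 127 + 0.050000 + 0.016528 = 127.066528
E → positive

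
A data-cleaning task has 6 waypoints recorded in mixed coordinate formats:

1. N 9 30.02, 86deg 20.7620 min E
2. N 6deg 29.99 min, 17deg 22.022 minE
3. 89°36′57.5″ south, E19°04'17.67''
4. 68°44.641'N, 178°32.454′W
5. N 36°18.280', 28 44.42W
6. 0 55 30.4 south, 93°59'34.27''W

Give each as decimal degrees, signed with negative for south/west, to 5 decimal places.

1. 9.50033, 86.34603
2. 6.49983, 17.36703
3. -89.61597, 19.07158
4. 68.74402, -178.54090
5. 36.30467, -28.74033
6. -0.92511, -93.99285

Point 1:
  Latitude: 9 + 30.02/60 = 9.500333
  N ⇒ keep positive
  Lon: 86 + 20.762/60 = 86.346033
  E → positive
Point 2:
  Latitude: 6 + 29.99/60 = 6.499833
  N → positive
  Lon: 17 + 22.022/60 = 17.367033
  E ⇒ keep positive
Point 3:
  φ: 89 + 36/60 + 57.5/3600 = 89.615972
  S ⇒ negate
  λ: 19° + 4/60 + 17.67/3600 = 19 + 0.066667 + 0.004908 = 19.071575
  E ⇒ keep positive
Point 4:
  φ: 44.641′ = 0.744017°; total 68.744017
  N ⇒ keep positive
  λ: 32.454′ = 0.540900°; total 178.540900
  W → negative
Point 5:
  Lat: 18.28′ = 0.304667°; total 36.304667
  N ⇒ keep positive
  λ: 44.42′ = 0.740333°; total 28.740333
  W → negative
Point 6:
  Latitude: 0 + 55/60 + 30.4/3600 = 0.925111
  S ⇒ negate
  Longitude: 93 + 59/60 + 34.27/3600 = 93.992853
  W → negative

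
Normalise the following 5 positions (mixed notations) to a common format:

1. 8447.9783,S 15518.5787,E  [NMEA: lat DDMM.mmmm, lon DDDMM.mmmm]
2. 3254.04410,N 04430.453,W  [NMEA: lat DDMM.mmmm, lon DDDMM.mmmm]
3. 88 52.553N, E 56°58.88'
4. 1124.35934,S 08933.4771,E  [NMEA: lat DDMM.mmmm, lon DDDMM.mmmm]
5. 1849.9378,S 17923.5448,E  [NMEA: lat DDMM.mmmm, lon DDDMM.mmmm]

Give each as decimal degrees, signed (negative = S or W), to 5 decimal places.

Point 1:
  φ: split at 2 digits → 84° and 47.9783′; 84 + 47.9783/60 = 84.799638
  S → negative
  Lon: degrees = first 3 digits = 155, minutes = 18.5787; 155 + 18.5787/60 = 155.309645
  E ⇒ keep positive
Point 2:
  Lat: split at 2 digits → 32° and 54.0441′; 32 + 54.0441/60 = 32.900735
  N ⇒ keep positive
  Longitude: split at 3 digits → 044° and 30.453′; 44 + 30.453/60 = 44.507550
  hemisphere W, so the sign is −
Point 3:
  Lat: 52.553′ = 0.875883°; total 88.875883
  N → positive
  Longitude: 56 + 58.88/60 = 56.981333
  E ⇒ keep positive
Point 4:
  φ: split at 2 digits → 11° and 24.35934′; 11 + 24.35934/60 = 11.405989
  hemisphere S, so the sign is −
  Lon: degrees = first 3 digits = 89, minutes = 33.4771; 89 + 33.4771/60 = 89.557952
  E → positive
Point 5:
  Latitude: degrees = first 2 digits = 18, minutes = 49.9378; 18 + 49.9378/60 = 18.832297
  hemisphere S, so the sign is −
  Longitude: split at 3 digits → 179° and 23.5448′; 179 + 23.5448/60 = 179.392413
  E ⇒ keep positive

1. -84.79964, 155.30965
2. 32.90074, -44.50755
3. 88.87588, 56.98133
4. -11.40599, 89.55795
5. -18.83230, 179.39241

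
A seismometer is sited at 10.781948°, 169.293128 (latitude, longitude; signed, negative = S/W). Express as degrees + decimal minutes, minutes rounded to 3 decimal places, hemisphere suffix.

10° 46.917′ N, 169° 17.588′ E

Latitude: 10° + 0.781948 × 60 = 10° 46.91688′
λ: fractional part 0.293128 → 17.58768 minutes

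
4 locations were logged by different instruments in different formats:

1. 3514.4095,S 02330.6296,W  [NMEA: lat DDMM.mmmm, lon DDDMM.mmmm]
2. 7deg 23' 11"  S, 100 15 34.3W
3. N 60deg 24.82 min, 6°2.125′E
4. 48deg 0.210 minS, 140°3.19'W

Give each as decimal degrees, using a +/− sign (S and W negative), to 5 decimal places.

Point 1:
  Lat: degrees = first 2 digits = 35, minutes = 14.4095; 35 + 14.4095/60 = 35.240158
  hemisphere S, so the sign is −
  λ: degrees = first 3 digits = 23, minutes = 30.6296; 23 + 30.6296/60 = 23.510493
  W ⇒ negate
Point 2:
  Latitude: 7 + 23/60 + 11/3600 = 7.386389
  S → negative
  Longitude: 100 + 15/60 + 34.3/3600 = 100.259528
  hemisphere W, so the sign is −
Point 3:
  φ: 24.82′ = 0.413667°; total 60.413667
  N → positive
  Lon: 6 + 2.125/60 = 6.035417
  E ⇒ keep positive
Point 4:
  Lat: 0.21′ = 0.003500°; total 48.003500
  S ⇒ negate
  λ: 140 + 3.19/60 = 140.053167
  hemisphere W, so the sign is −

1. -35.24016, -23.51049
2. -7.38639, -100.25953
3. 60.41367, 6.03542
4. -48.00350, -140.05317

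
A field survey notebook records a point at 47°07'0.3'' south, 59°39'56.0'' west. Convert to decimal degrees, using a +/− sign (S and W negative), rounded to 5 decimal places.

-47.11675, -59.66556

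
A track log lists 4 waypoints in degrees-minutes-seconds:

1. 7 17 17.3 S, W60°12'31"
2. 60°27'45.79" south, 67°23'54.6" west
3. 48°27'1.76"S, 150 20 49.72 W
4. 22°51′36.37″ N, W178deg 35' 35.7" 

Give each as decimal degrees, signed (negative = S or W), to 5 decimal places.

Point 1:
  Lat: 7° + 17/60 + 17.3/3600 = 7 + 0.283333 + 0.004806 = 7.288139
  hemisphere S, so the sign is −
  Longitude: 12′ + 31″ = 12.51667′; 60 + 12.51667/60 = 60.208611
  W ⇒ negate
Point 2:
  Latitude: 27′ + 45.79″ = 27.76317′; 60 + 27.76317/60 = 60.462719
  S ⇒ negate
  λ: 67° + 23/60 + 54.6/3600 = 67 + 0.383333 + 0.015167 = 67.398500
  W → negative
Point 3:
  Latitude: 48° + 27/60 + 1.76/3600 = 48 + 0.450000 + 0.000489 = 48.450489
  S → negative
  λ: 150° + 20/60 + 49.72/3600 = 150 + 0.333333 + 0.013811 = 150.347144
  hemisphere W, so the sign is −
Point 4:
  Lat: 51′ + 36.37″ = 51.60617′; 22 + 51.60617/60 = 22.860103
  N ⇒ keep positive
  Longitude: 178 + 35/60 + 35.7/3600 = 178.593250
  W ⇒ negate

1. -7.28814, -60.20861
2. -60.46272, -67.39850
3. -48.45049, -150.34714
4. 22.86010, -178.59325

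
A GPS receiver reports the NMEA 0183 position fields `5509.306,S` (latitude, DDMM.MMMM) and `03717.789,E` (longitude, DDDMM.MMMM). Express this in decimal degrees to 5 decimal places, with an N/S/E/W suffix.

55.15510° S, 37.29648° E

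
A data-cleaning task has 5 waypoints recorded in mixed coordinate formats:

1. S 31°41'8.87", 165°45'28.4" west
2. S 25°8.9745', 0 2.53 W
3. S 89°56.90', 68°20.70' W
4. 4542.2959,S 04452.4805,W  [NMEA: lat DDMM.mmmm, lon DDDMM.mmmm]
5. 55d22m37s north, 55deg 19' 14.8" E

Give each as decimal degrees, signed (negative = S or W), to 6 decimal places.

Point 1:
  φ: 31 + 41/60 + 8.87/3600 = 31.6857972
  hemisphere S, so the sign is −
  λ: 165 + 45/60 + 28.4/3600 = 165.7578889
  W ⇒ negate
Point 2:
  Latitude: 25 + 8.9745/60 = 25.1495750
  S → negative
  λ: 0 + 2.53/60 = 0.0421667
  hemisphere W, so the sign is −
Point 3:
  φ: 89 + 56.9/60 = 89.9483333
  S ⇒ negate
  Longitude: 20.7′ = 0.345000°; total 68.3450000
  W ⇒ negate
Point 4:
  Latitude: degrees = first 2 digits = 45, minutes = 42.2959; 45 + 42.2959/60 = 45.7049317
  S ⇒ negate
  Longitude: degrees = first 3 digits = 44, minutes = 52.4805; 44 + 52.4805/60 = 44.8746750
  W → negative
Point 5:
  Lat: 22′ + 37″ = 22.61667′; 55 + 22.61667/60 = 55.3769444
  N ⇒ keep positive
  Longitude: 55° + 19/60 + 14.8/3600 = 55 + 0.316667 + 0.004111 = 55.3207778
  E → positive

1. -31.685797, -165.757889
2. -25.149575, -0.042167
3. -89.948333, -68.345000
4. -45.704932, -44.874675
5. 55.376944, 55.320778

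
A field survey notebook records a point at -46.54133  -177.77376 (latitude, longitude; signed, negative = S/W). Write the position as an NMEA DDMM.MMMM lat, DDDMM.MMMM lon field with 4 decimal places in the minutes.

4632.4798,S / 17746.4256,W

Latitude is negative → S; |value| = 46.541330
φ: fractional part 0.541330 → 32.479800 minutes
Longitude is negative → W; |value| = 177.773760
Longitude: fractional part 0.773760 → 46.425600 minutes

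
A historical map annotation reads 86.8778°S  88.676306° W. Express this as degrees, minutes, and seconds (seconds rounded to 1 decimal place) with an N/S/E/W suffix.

86°52′40.1″ S, 88°40′34.7″ W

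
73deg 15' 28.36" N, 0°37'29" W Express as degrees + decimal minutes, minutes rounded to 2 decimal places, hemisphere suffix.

73° 15.47′ N, 0° 37.48′ W

φ: 15 + 28.36/60 = 15.4727′
Lon: seconds/60 = 0.48333; minutes = 37 + 0.48333 = 37.4833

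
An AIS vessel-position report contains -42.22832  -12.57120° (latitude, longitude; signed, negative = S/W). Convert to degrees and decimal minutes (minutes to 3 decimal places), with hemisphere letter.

Latitude is negative → S; |value| = 42.228320
Latitude: minutes = (42.228320 − 42) × 60 = 13.69920
Longitude is negative → W; |value| = 12.571200
Lon: fractional part 0.571200 → 34.27200 minutes

42° 13.699′ S, 12° 34.272′ W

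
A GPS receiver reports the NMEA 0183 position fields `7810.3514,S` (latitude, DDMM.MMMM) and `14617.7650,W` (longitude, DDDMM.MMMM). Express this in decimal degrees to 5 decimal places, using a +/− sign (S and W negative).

-78.17252, -146.29608

Latitude: split at 2 digits → 78° and 10.3514′; 78 + 10.3514/60 = 78.172523
S → negative
λ: split at 3 digits → 146° and 17.765′; 146 + 17.765/60 = 146.296083
W → negative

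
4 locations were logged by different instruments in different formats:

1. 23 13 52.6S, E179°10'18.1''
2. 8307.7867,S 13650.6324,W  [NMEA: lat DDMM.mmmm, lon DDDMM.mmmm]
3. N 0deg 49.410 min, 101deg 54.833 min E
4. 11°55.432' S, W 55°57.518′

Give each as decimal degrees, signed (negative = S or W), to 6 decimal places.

1. -23.231278, 179.171694
2. -83.129778, -136.843873
3. 0.823500, 101.913883
4. -11.923867, -55.958633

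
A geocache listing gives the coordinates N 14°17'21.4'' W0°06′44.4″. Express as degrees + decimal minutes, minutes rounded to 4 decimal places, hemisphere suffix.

14° 17.3567′ N, 0° 6.7400′ W

Latitude: seconds/60 = 0.35667; minutes = 17 + 0.35667 = 17.356667
Longitude: 6 + 44.4/60 = 6.740000′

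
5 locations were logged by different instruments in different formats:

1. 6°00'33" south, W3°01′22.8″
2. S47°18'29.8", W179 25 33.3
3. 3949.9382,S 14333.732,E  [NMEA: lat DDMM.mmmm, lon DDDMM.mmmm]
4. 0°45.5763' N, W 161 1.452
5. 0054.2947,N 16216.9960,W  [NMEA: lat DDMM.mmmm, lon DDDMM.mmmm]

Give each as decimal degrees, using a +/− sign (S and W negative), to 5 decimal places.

Point 1:
  φ: 0′ + 33″ = 0.55000′; 6 + 0.55000/60 = 6.009167
  S → negative
  λ: 3 + 1/60 + 22.8/3600 = 3.023000
  hemisphere W, so the sign is −
Point 2:
  Lat: 18′ + 29.8″ = 18.49667′; 47 + 18.49667/60 = 47.308278
  S → negative
  Longitude: 179 + 25/60 + 33.3/3600 = 179.425917
  W → negative
Point 3:
  Lat: split at 2 digits → 39° and 49.9382′; 39 + 49.9382/60 = 39.832303
  S ⇒ negate
  Lon: split at 3 digits → 143° and 33.732′; 143 + 33.732/60 = 143.562200
  E ⇒ keep positive
Point 4:
  Latitude: 0 + 45.5763/60 = 0.759605
  N ⇒ keep positive
  Longitude: 1.452′ = 0.024200°; total 161.024200
  hemisphere W, so the sign is −
Point 5:
  Lat: split at 2 digits → 00° and 54.2947′; 0 + 54.2947/60 = 0.904912
  N ⇒ keep positive
  λ: degrees = first 3 digits = 162, minutes = 16.996; 162 + 16.996/60 = 162.283267
  W ⇒ negate

1. -6.00917, -3.02300
2. -47.30828, -179.42592
3. -39.83230, 143.56220
4. 0.75961, -161.02420
5. 0.90491, -162.28327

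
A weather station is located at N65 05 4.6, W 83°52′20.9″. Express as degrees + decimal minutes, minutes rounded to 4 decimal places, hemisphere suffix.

Latitude: 5 + 4.6/60 = 5.076667′
Longitude: seconds/60 = 0.34833; minutes = 52 + 0.34833 = 52.348333

65° 5.0767′ N, 83° 52.3483′ W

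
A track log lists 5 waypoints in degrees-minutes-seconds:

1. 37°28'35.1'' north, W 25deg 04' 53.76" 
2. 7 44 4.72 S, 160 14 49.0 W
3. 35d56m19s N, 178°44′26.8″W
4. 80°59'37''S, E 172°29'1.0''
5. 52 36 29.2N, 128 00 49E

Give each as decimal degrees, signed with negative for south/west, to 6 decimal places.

Point 1:
  φ: 28′ + 35.1″ = 28.58500′; 37 + 28.58500/60 = 37.4764167
  N → positive
  Longitude: 25 + 4/60 + 53.76/3600 = 25.0816000
  W → negative
Point 2:
  Latitude: 7 + 44/60 + 4.72/3600 = 7.7346444
  S ⇒ negate
  Lon: 14′ + 49″ = 14.81667′; 160 + 14.81667/60 = 160.2469444
  hemisphere W, so the sign is −
Point 3:
  φ: 35° + 56/60 + 19/3600 = 35 + 0.933333 + 0.005278 = 35.9386111
  N ⇒ keep positive
  Longitude: 178 + 44/60 + 26.8/3600 = 178.7407778
  hemisphere W, so the sign is −
Point 4:
  Lat: 80 + 59/60 + 37/3600 = 80.9936111
  S → negative
  Longitude: 172° + 29/60 + 1/3600 = 172 + 0.483333 + 0.000278 = 172.4836111
  E ⇒ keep positive
Point 5:
  Latitude: 52° + 36/60 + 29.2/3600 = 52 + 0.600000 + 0.008111 = 52.6081111
  N → positive
  λ: 0′ + 49″ = 0.81667′; 128 + 0.81667/60 = 128.0136111
  E → positive

1. 37.476417, -25.081600
2. -7.734644, -160.246944
3. 35.938611, -178.740778
4. -80.993611, 172.483611
5. 52.608111, 128.013611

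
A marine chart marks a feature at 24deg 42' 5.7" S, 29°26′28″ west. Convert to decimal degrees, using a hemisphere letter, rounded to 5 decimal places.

φ: 24° + 42/60 + 5.7/3600 = 24 + 0.700000 + 0.001583 = 24.701583
λ: 26′ + 28″ = 26.46667′; 29 + 26.46667/60 = 29.441111

24.70158° S, 29.44111° W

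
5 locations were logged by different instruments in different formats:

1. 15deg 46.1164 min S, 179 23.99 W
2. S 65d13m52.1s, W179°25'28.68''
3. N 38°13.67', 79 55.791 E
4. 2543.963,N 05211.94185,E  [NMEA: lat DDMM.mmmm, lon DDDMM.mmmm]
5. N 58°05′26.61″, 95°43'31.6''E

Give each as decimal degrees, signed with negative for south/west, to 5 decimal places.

1. -15.76861, -179.39983
2. -65.23114, -179.42463
3. 38.22783, 79.92985
4. 25.73272, 52.19903
5. 58.09073, 95.72544

Point 1:
  Latitude: 15 + 46.1164/60 = 15.768607
  hemisphere S, so the sign is −
  Lon: 23.99′ = 0.399833°; total 179.399833
  W → negative
Point 2:
  φ: 65° + 13/60 + 52.1/3600 = 65 + 0.216667 + 0.014472 = 65.231139
  hemisphere S, so the sign is −
  λ: 25′ + 28.68″ = 25.47800′; 179 + 25.47800/60 = 179.424633
  W ⇒ negate
Point 3:
  Lat: 13.67′ = 0.227833°; total 38.227833
  N → positive
  Longitude: 55.791′ = 0.929850°; total 79.929850
  E ⇒ keep positive
Point 4:
  Latitude: split at 2 digits → 25° and 43.963′; 25 + 43.963/60 = 25.732717
  N → positive
  Lon: degrees = first 3 digits = 52, minutes = 11.94185; 52 + 11.94185/60 = 52.199031
  E ⇒ keep positive
Point 5:
  Latitude: 5′ + 26.61″ = 5.44350′; 58 + 5.44350/60 = 58.090725
  N ⇒ keep positive
  Lon: 95° + 43/60 + 31.6/3600 = 95 + 0.716667 + 0.008778 = 95.725444
  E ⇒ keep positive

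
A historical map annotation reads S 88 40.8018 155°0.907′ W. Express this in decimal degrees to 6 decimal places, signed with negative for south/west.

-88.680030, -155.015117

Latitude: 40.8018′ = 0.680030°; total 88.6800300
S ⇒ negate
Longitude: 155 + 0.907/60 = 155.0151167
W → negative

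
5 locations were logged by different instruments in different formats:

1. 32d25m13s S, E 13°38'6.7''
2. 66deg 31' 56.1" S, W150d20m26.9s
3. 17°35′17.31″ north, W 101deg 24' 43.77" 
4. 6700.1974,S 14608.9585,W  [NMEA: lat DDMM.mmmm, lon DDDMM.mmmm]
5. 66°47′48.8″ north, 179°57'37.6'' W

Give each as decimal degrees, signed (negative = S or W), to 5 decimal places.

Point 1:
  Lat: 32 + 25/60 + 13/3600 = 32.420278
  S → negative
  λ: 38′ + 6.7″ = 38.11167′; 13 + 38.11167/60 = 13.635194
  E → positive
Point 2:
  φ: 31′ + 56.1″ = 31.93500′; 66 + 31.93500/60 = 66.532250
  S ⇒ negate
  Lon: 20′ + 26.9″ = 20.44833′; 150 + 20.44833/60 = 150.340806
  W ⇒ negate
Point 3:
  φ: 17 + 35/60 + 17.31/3600 = 17.588142
  N → positive
  λ: 24′ + 43.77″ = 24.72950′; 101 + 24.72950/60 = 101.412158
  W → negative
Point 4:
  Lat: split at 2 digits → 67° and 0.1974′; 67 + 0.1974/60 = 67.003290
  S → negative
  λ: split at 3 digits → 146° and 8.9585′; 146 + 8.9585/60 = 146.149308
  W → negative
Point 5:
  φ: 47′ + 48.8″ = 47.81333′; 66 + 47.81333/60 = 66.796889
  N → positive
  λ: 57′ + 37.6″ = 57.62667′; 179 + 57.62667/60 = 179.960444
  hemisphere W, so the sign is −

1. -32.42028, 13.63519
2. -66.53225, -150.34081
3. 17.58814, -101.41216
4. -67.00329, -146.14931
5. 66.79689, -179.96044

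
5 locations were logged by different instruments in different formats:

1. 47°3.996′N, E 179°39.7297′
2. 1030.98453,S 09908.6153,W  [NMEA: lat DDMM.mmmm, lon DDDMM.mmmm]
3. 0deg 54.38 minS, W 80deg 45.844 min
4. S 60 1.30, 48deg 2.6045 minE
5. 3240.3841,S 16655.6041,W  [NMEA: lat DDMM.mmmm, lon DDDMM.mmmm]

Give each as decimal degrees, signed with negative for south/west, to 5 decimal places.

1. 47.06660, 179.66216
2. -10.51641, -99.14359
3. -0.90633, -80.76407
4. -60.02167, 48.04341
5. -32.67307, -166.92674

Point 1:
  Lat: 3.996′ = 0.066600°; total 47.066600
  N → positive
  Longitude: 179 + 39.7297/60 = 179.662162
  E ⇒ keep positive
Point 2:
  Lat: degrees = first 2 digits = 10, minutes = 30.98453; 10 + 30.98453/60 = 10.516409
  S → negative
  Longitude: split at 3 digits → 099° and 8.6153′; 99 + 8.6153/60 = 99.143588
  W → negative
Point 3:
  Latitude: 54.38′ = 0.906333°; total 0.906333
  hemisphere S, so the sign is −
  λ: 45.844′ = 0.764067°; total 80.764067
  hemisphere W, so the sign is −
Point 4:
  Latitude: 1.3′ = 0.021667°; total 60.021667
  S ⇒ negate
  λ: 2.6045′ = 0.043408°; total 48.043408
  E → positive
Point 5:
  φ: split at 2 digits → 32° and 40.3841′; 32 + 40.3841/60 = 32.673068
  S ⇒ negate
  Longitude: split at 3 digits → 166° and 55.6041′; 166 + 55.6041/60 = 166.926735
  W ⇒ negate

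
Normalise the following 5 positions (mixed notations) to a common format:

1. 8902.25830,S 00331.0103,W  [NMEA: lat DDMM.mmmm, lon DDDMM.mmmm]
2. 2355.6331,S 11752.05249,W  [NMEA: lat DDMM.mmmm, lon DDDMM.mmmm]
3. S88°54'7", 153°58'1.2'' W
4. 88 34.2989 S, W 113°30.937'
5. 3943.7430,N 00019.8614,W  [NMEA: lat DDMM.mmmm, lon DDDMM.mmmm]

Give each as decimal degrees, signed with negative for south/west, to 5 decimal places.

Point 1:
  Latitude: degrees = first 2 digits = 89, minutes = 2.2583; 89 + 2.2583/60 = 89.037638
  S ⇒ negate
  λ: degrees = first 3 digits = 3, minutes = 31.0103; 3 + 31.0103/60 = 3.516838
  hemisphere W, so the sign is −
Point 2:
  φ: degrees = first 2 digits = 23, minutes = 55.6331; 23 + 55.6331/60 = 23.927218
  hemisphere S, so the sign is −
  Lon: split at 3 digits → 117° and 52.05249′; 117 + 52.05249/60 = 117.867542
  hemisphere W, so the sign is −
Point 3:
  φ: 54′ + 7″ = 54.11667′; 88 + 54.11667/60 = 88.901944
  hemisphere S, so the sign is −
  λ: 58′ + 1.2″ = 58.02000′; 153 + 58.02000/60 = 153.967000
  W ⇒ negate
Point 4:
  φ: 34.2989′ = 0.571648°; total 88.571648
  S ⇒ negate
  λ: 113 + 30.937/60 = 113.515617
  W ⇒ negate
Point 5:
  φ: split at 2 digits → 39° and 43.743′; 39 + 43.743/60 = 39.729050
  N → positive
  λ: split at 3 digits → 000° and 19.8614′; 0 + 19.8614/60 = 0.331023
  W ⇒ negate

1. -89.03764, -3.51684
2. -23.92722, -117.86754
3. -88.90194, -153.96700
4. -88.57165, -113.51562
5. 39.72905, -0.33102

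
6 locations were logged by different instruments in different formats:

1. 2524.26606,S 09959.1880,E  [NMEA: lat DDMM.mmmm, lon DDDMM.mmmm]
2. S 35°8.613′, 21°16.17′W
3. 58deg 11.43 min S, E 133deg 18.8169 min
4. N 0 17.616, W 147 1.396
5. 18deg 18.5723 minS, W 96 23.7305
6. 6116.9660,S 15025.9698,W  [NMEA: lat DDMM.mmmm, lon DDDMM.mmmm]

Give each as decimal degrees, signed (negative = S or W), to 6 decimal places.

Point 1:
  Latitude: degrees = first 2 digits = 25, minutes = 24.26606; 25 + 24.26606/60 = 25.4044343
  S ⇒ negate
  Longitude: split at 3 digits → 099° and 59.188′; 99 + 59.188/60 = 99.9864667
  E ⇒ keep positive
Point 2:
  Latitude: 8.613′ = 0.143550°; total 35.1435500
  S → negative
  Lon: 16.17′ = 0.269500°; total 21.2695000
  W → negative
Point 3:
  φ: 11.43′ = 0.190500°; total 58.1905000
  S → negative
  λ: 18.8169′ = 0.313615°; total 133.3136150
  E → positive
Point 4:
  φ: 0 + 17.616/60 = 0.2936000
  N ⇒ keep positive
  λ: 147 + 1.396/60 = 147.0232667
  W ⇒ negate
Point 5:
  Latitude: 18.5723′ = 0.309538°; total 18.3095383
  S → negative
  Lon: 23.7305′ = 0.395508°; total 96.3955083
  hemisphere W, so the sign is −
Point 6:
  Latitude: degrees = first 2 digits = 61, minutes = 16.966; 61 + 16.966/60 = 61.2827667
  hemisphere S, so the sign is −
  Longitude: split at 3 digits → 150° and 25.9698′; 150 + 25.9698/60 = 150.4328300
  W ⇒ negate

1. -25.404434, 99.986467
2. -35.143550, -21.269500
3. -58.190500, 133.313615
4. 0.293600, -147.023267
5. -18.309538, -96.395508
6. -61.282767, -150.432830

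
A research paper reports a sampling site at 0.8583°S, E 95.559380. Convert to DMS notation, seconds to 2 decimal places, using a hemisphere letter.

Lat: 0.858300° → 51.49800′; 0.49800 × 60 = 29.8800″
Longitude: whole degrees 95; 33.56280′ → 33′ and 33.7680″

0°51′29.88″ S, 95°33′33.77″ E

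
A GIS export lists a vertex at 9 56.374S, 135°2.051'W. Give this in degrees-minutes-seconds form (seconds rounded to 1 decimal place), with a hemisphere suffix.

9°56′22.4″ S, 135°02′3.1″ W

φ: fractional minutes 0.37400 × 60 = 22.440″
Longitude: fractional minutes 0.05100 × 60 = 3.060″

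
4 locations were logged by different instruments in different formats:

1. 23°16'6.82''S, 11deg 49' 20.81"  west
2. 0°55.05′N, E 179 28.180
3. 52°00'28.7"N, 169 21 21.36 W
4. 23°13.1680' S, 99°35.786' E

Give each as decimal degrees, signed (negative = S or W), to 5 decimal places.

1. -23.26856, -11.82245
2. 0.91750, 179.46967
3. 52.00797, -169.35593
4. -23.21947, 99.59643

Point 1:
  φ: 23 + 16/60 + 6.82/3600 = 23.268561
  hemisphere S, so the sign is −
  Lon: 11 + 49/60 + 20.81/3600 = 11.822447
  W ⇒ negate
Point 2:
  Lat: 55.05′ = 0.917500°; total 0.917500
  N ⇒ keep positive
  Lon: 179 + 28.18/60 = 179.469667
  E ⇒ keep positive
Point 3:
  Lat: 52 + 0/60 + 28.7/3600 = 52.007972
  N → positive
  λ: 169 + 21/60 + 21.36/3600 = 169.355933
  hemisphere W, so the sign is −
Point 4:
  φ: 13.168′ = 0.219467°; total 23.219467
  S → negative
  λ: 99 + 35.786/60 = 99.596433
  E ⇒ keep positive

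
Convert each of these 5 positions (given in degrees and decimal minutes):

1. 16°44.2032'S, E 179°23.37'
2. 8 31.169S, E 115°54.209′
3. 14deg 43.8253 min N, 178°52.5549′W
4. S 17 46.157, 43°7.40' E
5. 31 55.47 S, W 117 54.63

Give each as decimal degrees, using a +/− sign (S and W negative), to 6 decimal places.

1. -16.736720, 179.389500
2. -8.519483, 115.903483
3. 14.730422, -178.875915
4. -17.769283, 43.123333
5. -31.924500, -117.910500

Point 1:
  φ: 16 + 44.2032/60 = 16.7367200
  S → negative
  Longitude: 179 + 23.37/60 = 179.3895000
  E ⇒ keep positive
Point 2:
  φ: 8 + 31.169/60 = 8.5194833
  hemisphere S, so the sign is −
  Lon: 115 + 54.209/60 = 115.9034833
  E → positive
Point 3:
  Latitude: 43.8253′ = 0.730422°; total 14.7304217
  N ⇒ keep positive
  Longitude: 178 + 52.5549/60 = 178.8759150
  hemisphere W, so the sign is −
Point 4:
  Latitude: 17 + 46.157/60 = 17.7692833
  hemisphere S, so the sign is −
  λ: 7.4′ = 0.123333°; total 43.1233333
  E ⇒ keep positive
Point 5:
  Latitude: 55.47′ = 0.924500°; total 31.9245000
  S ⇒ negate
  Lon: 117 + 54.63/60 = 117.9105000
  W → negative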